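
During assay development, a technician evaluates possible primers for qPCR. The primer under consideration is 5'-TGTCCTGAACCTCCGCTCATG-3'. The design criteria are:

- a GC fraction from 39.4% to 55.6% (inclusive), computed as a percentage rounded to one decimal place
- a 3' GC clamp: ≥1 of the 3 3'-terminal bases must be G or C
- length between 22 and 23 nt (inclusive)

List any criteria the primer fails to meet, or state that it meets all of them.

Fails: GC content, length.

Base counts: A=3, T=6, G=4, C=8 (length 21).
GC content: GC 12/21 = 57.1%, outside 39.4–55.6% ✗
GC clamp: 3' end ATG has 1 G/C ✓
length: length 21, outside 22–23 ✗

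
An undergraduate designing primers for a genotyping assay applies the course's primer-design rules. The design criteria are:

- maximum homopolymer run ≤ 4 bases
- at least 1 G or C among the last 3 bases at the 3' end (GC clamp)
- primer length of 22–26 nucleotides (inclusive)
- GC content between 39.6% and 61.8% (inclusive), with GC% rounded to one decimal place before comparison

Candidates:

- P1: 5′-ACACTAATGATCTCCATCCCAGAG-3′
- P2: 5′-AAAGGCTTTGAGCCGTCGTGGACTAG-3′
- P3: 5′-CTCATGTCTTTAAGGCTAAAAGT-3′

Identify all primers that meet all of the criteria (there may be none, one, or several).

P1 (24 nt, A=8 T=5 G=3 C=8): longest run = 3 ✓; 3' end GAG has 2 G/C ✓; length 24 ✓; GC 11/24 = 45.8% ✓ — passes.
P2 (26 nt, A=6 T=6 G=9 C=5): longest run = 3 ✓; 3' end TAG has 1 G/C ✓; length 26 ✓; GC 14/26 = 53.8% ✓ — passes.
P3 (23 nt, A=7 T=8 G=4 C=4): longest run = 4 ✓; 3' end AGT has 1 G/C ✓; length 23 ✓; GC 8/23 = 34.8%, outside 39.6–61.8% ✗ — fails.

P1 and P2.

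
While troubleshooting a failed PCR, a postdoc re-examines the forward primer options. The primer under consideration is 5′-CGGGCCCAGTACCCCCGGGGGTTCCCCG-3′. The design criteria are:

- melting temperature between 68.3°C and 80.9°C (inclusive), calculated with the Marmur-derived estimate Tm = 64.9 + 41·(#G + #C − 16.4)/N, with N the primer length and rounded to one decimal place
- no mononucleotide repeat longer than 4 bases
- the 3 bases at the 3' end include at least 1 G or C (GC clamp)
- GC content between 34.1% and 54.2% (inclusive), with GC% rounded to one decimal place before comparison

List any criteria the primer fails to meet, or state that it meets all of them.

Base counts: A=2, T=3, G=10, C=13 (length 28).
Tm: Tm = 64.9 + 41·(23 − 16.4)/28 = 74.6°C ✓
homopolymer run: longest run = 5, exceeds 4 ✗
GC clamp: 3' end CCG has 3 G/C ✓
GC content: GC 23/28 = 82.1%, outside 34.1–54.2% ✗

Fails: homopolymer run, GC content.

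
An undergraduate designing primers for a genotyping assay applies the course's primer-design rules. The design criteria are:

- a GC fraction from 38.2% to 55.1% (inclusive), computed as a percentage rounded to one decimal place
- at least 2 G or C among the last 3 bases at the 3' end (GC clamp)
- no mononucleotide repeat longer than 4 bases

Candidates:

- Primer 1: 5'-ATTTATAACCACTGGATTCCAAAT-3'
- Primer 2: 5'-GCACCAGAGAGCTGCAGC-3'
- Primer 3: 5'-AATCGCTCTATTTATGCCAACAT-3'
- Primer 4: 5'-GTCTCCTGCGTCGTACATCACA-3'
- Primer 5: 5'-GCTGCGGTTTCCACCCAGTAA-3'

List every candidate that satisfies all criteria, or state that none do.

None of the candidates satisfy all criteria.

Primer 1 (24 nt, A=9 T=8 G=2 C=5): GC 7/24 = 29.2%, outside 38.2–55.1% ✗; 3' end AAT has 0 G/C, need ≥2 ✗; longest run = 3 ✓ — fails.
Primer 2 (18 nt, A=5 T=1 G=6 C=6): GC 12/18 = 66.7%, outside 38.2–55.1% ✗; 3' end AGC has 2 G/C ✓; longest run = 2 ✓ — fails.
Primer 3 (23 nt, A=7 T=8 G=2 C=6): GC 8/23 = 34.8%, outside 38.2–55.1% ✗; 3' end CAT has 1 G/C, need ≥2 ✗; longest run = 3 ✓ — fails.
Primer 4 (22 nt, A=4 T=6 G=4 C=8): GC 12/22 = 54.5% ✓; 3' end ACA has 1 G/C, need ≥2 ✗; longest run = 2 ✓ — fails.
Primer 5 (21 nt, A=4 T=5 G=5 C=7): GC 12/21 = 57.1%, outside 38.2–55.1% ✗; 3' end TAA has 0 G/C, need ≥2 ✗; longest run = 3 ✓ — fails.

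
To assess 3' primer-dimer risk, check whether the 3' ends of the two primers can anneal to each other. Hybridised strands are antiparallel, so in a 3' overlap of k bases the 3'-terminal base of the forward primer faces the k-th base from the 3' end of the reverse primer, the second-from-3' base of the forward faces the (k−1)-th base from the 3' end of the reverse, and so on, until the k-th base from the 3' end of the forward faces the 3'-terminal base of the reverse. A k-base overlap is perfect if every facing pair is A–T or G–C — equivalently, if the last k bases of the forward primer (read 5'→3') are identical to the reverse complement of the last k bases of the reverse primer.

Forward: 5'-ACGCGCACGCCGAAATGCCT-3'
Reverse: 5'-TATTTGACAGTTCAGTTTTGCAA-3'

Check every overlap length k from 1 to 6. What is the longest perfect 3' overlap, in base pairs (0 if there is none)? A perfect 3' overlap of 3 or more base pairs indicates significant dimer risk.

Last 6 bases (5'→3') — forward …ATGCCT, reverse …TTGCAA.
Reverse complement of the reverse primer's last 6 bases: TTGCAA; its first k bases are the reverse complement of the reverse primer's last k bases, so a perfect k-base overlap needs the forward primer's last k bases to equal them.
Comparing (forward last k vs required): k=1: T vs T ✓; k=2: CT vs TT ✗; k=3: CCT vs TTG ✗; k=4: GCCT vs TTGC ✗; k=5: TGCCT vs TTGCA ✗; k=6: ATGCCT vs TTGCAA ✗.
Only k = 1 is perfect, so the longest perfect 3' overlap is 1.

Longest perfect overlap: 1 complementary base pair; below the dimer-risk threshold (threshold 3).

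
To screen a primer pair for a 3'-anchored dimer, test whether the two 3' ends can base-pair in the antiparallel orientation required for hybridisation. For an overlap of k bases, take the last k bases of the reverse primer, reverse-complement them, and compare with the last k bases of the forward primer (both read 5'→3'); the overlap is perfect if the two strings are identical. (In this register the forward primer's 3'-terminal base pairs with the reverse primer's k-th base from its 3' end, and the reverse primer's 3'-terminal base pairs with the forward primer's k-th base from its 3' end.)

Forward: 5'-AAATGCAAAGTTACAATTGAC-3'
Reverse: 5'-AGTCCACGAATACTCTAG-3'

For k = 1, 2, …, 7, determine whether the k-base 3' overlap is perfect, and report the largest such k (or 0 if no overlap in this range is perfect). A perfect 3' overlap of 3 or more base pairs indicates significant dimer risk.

Longest perfect overlap: 1 complementary base pair; below the dimer-risk threshold (threshold 3).

Last 7 bases (5'→3') — forward …AATTGAC, reverse …ACTCTAG.
Reverse complement of the reverse primer's last 7 bases: CTAGAGT; its first k bases are the reverse complement of the reverse primer's last k bases, so a perfect k-base overlap needs the forward primer's last k bases to equal them.
Comparing (forward last k vs required): k=1: C vs C ✓; k=2: AC vs CT ✗; k=3: GAC vs CTA ✗; k=4: TGAC vs CTAG ✗; k=5: TTGAC vs CTAGA ✗; k=6: ATTGAC vs CTAGAG ✗; k=7: AATTGAC vs CTAGAGT ✗.
Only k = 1 is perfect, so the longest perfect 3' overlap is 1.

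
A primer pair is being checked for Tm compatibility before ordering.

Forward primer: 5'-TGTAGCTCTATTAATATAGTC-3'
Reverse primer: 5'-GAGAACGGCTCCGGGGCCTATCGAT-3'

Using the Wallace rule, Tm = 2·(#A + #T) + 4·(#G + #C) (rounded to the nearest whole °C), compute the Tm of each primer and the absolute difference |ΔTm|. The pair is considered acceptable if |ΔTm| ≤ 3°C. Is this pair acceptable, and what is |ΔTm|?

|ΔTm| = 28°C; the pair is not acceptable.

Forward: A=6 T=9 G=3 C=3 → Tm = 2·15 + 4·6 = 54°C.
Reverse: A=5 T=4 G=9 C=7 → Tm = 2·9 + 4·16 = 82°C.
|ΔTm| = |54 − 82| = 28°C, > 3°C.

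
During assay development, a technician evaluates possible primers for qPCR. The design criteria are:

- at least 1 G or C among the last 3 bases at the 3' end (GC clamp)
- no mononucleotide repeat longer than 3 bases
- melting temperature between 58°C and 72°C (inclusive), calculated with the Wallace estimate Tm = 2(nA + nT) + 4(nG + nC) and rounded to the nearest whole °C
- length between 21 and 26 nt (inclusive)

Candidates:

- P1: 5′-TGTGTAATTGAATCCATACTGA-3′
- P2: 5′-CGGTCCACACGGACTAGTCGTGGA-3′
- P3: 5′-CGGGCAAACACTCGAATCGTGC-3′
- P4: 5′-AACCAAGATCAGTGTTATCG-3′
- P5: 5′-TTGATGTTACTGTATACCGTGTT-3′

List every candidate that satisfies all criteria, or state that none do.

P1, P3 and P5.

P1 (22 nt, A=7 T=8 G=4 C=3): 3' end TGA has 1 G/C ✓; longest run = 2 ✓; Tm = 2·15 + 4·7 = 58°C ✓; length 22 ✓ — passes.
P2 (24 nt, A=5 T=4 G=8 C=7): 3' end GGA has 2 G/C ✓; longest run = 2 ✓; Tm = 2·9 + 4·15 = 78°C, outside 58–72°C ✗; length 24 ✓ — fails.
P3 (22 nt, A=6 T=3 G=6 C=7): 3' end TGC has 2 G/C ✓; longest run = 3 ✓; Tm = 2·9 + 4·13 = 70°C ✓; length 22 ✓ — passes.
P4 (20 nt, A=7 T=5 G=4 C=4): 3' end TCG has 2 G/C ✓; longest run = 2 ✓; Tm = 2·12 + 4·8 = 56°C, outside 58–72°C ✗; length 20, outside 21–26 ✗ — fails.
P5 (23 nt, A=4 T=11 G=5 C=3): 3' end GTT has 1 G/C ✓; longest run = 2 ✓; Tm = 2·15 + 4·8 = 62°C ✓; length 23 ✓ — passes.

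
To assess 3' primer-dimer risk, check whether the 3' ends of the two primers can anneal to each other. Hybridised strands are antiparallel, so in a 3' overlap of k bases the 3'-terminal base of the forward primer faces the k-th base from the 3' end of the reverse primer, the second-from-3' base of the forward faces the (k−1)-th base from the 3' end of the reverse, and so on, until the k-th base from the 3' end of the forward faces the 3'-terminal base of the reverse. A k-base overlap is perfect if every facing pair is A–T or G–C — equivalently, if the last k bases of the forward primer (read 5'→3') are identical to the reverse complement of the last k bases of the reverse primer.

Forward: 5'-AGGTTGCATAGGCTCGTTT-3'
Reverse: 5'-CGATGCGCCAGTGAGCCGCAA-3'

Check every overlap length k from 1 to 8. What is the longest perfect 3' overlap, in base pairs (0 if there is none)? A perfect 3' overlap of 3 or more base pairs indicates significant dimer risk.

Longest perfect overlap: 2 complementary base pairs; below the dimer-risk threshold (threshold 3).

Last 8 bases (5'→3') — forward …GCTCGTTT, reverse …AGCCGCAA.
Reverse complement of the reverse primer's last 8 bases: TTGCGGCT; its first k bases are the reverse complement of the reverse primer's last k bases, so a perfect k-base overlap needs the forward primer's last k bases to equal them.
Comparing (forward last k vs required): k=1: T vs T ✓; k=2: TT vs TT ✓; k=3: TTT vs TTG ✗; k=4: GTTT vs TTGC ✗; k=5: CGTTT vs TTGCG ✗; k=6: TCGTTT vs TTGCGG ✗; k=7: CTCGTTT vs TTGCGGC ✗; k=8: GCTCGTTT vs TTGCGGCT ✗.
Perfect overlaps at k = 1, 2; the largest is 2.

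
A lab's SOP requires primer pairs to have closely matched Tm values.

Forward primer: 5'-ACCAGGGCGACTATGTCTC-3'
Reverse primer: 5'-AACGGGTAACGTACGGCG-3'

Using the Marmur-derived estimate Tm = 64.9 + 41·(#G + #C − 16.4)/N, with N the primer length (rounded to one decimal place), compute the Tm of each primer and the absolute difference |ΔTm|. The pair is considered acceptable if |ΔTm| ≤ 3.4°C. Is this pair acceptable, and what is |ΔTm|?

Forward: G+C = 11, N = 19 → Tm = 64.9 + 41·(11 − 16.4)/19 = 53.2°C.
Reverse: G+C = 11, N = 18 → Tm = 64.9 + 41·(11 − 16.4)/18 = 52.6°C.
|ΔTm| = |53.2 − 52.6| = 0.6°C, ≤ 3.4°C.

|ΔTm| = 0.6°C; the pair is acceptable.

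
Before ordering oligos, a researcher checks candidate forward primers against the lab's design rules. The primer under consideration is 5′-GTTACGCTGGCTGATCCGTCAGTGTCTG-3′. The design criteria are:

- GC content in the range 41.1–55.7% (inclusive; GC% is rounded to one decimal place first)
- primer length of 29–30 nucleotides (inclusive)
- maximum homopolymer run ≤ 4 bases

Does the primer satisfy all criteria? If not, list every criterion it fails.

Base counts: A=3, T=9, G=9, C=7 (length 28).
GC content: GC 16/28 = 57.1%, outside 41.1–55.7% ✗
length: length 28, outside 29–30 ✗
homopolymer run: longest run = 2 ✓

Fails: GC content, length.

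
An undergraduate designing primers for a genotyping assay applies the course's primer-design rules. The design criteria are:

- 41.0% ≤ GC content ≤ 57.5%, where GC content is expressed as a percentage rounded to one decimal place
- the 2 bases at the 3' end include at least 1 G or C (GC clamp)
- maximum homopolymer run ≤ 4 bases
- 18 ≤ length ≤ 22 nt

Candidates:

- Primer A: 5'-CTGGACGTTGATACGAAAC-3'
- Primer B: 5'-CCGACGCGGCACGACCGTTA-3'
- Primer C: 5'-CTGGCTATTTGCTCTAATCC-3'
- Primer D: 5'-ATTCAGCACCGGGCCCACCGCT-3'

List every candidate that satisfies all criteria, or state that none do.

Primer A (19 nt, A=6 T=4 G=5 C=4): GC 9/19 = 47.4% ✓; 3' end AC has 1 G/C ✓; longest run = 3 ✓; length 19 ✓ — passes.
Primer B (20 nt, A=4 T=2 G=6 C=8): GC 14/20 = 70.0%, outside 41.0–57.5% ✗; 3' end TA has 0 G/C, need ≥1 ✗; longest run = 2 ✓; length 20 ✓ — fails.
Primer C (20 nt, A=3 T=8 G=3 C=6): GC 9/20 = 45.0% ✓; 3' end CC has 2 G/C ✓; longest run = 3 ✓; length 20 ✓ — passes.
Primer D (22 nt, A=4 T=3 G=5 C=10): GC 15/22 = 68.2%, outside 41.0–57.5% ✗; 3' end CT has 1 G/C ✓; longest run = 3 ✓; length 22 ✓ — fails.

Primer A and Primer C.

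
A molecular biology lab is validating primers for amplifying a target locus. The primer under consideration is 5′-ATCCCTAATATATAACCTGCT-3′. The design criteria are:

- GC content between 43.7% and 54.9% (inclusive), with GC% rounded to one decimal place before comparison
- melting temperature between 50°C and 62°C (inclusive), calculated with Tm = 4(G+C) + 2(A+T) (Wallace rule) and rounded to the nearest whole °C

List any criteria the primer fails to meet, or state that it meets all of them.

Base counts: A=7, T=7, G=1, C=6 (length 21).
GC content: GC 7/21 = 33.3%, outside 43.7–54.9% ✗
Tm: Tm = 2·14 + 4·7 = 56°C ✓

Fails: GC content.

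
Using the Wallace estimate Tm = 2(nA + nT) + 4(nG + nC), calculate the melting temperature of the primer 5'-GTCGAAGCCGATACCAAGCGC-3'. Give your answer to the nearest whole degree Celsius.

Base counts: A=6, T=2, G=6, C=7 (length 21).
Tm = 2·(6+2) + 4·(6+7) = 2·8 + 4·13 = 16 + 52 = 68°C.

68°C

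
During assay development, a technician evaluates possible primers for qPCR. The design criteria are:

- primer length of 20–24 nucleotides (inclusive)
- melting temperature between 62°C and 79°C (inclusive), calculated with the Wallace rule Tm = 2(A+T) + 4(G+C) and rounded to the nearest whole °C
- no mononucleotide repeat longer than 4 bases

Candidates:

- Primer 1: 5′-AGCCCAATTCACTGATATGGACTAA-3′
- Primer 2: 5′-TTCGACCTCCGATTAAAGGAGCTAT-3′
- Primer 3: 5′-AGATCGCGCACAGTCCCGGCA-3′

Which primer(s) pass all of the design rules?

Primer 1 (25 nt, A=9 T=6 G=4 C=6): length 25, outside 20–24 ✗; Tm = 2·15 + 4·10 = 70°C ✓; longest run = 3 ✓ — fails.
Primer 2 (25 nt, A=7 T=7 G=5 C=6): length 25, outside 20–24 ✗; Tm = 2·14 + 4·11 = 72°C ✓; longest run = 3 ✓ — fails.
Primer 3 (21 nt, A=5 T=2 G=6 C=8): length 21 ✓; Tm = 2·7 + 4·14 = 70°C ✓; longest run = 3 ✓ — passes.

Primer 3 only.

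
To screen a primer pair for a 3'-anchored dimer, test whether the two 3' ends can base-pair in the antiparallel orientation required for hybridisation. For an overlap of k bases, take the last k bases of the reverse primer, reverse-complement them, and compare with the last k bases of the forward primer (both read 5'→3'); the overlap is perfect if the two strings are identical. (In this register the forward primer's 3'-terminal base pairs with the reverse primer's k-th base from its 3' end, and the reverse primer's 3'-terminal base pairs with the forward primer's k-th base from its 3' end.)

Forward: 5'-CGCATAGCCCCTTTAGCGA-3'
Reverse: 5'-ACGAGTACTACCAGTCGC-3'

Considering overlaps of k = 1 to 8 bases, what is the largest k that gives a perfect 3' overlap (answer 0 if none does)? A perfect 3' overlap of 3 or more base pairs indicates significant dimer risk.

Longest perfect overlap: 4 complementary base pairs; significant dimer risk (threshold 3).

Last 8 bases (5'→3') — forward …TTTAGCGA, reverse …CCAGTCGC.
Reverse complement of the reverse primer's last 8 bases: GCGACTGG; its first k bases are the reverse complement of the reverse primer's last k bases, so a perfect k-base overlap needs the forward primer's last k bases to equal them.
Comparing (forward last k vs required): k=1: A vs G ✗; k=2: GA vs GC ✗; k=3: CGA vs GCG ✗; k=4: GCGA vs GCGA ✓; k=5: AGCGA vs GCGAC ✗; k=6: TAGCGA vs GCGACT ✗; k=7: TTAGCGA vs GCGACTG ✗; k=8: TTTAGCGA vs GCGACTGG ✗.
Only k = 4 is perfect, so the longest perfect 3' overlap is 4.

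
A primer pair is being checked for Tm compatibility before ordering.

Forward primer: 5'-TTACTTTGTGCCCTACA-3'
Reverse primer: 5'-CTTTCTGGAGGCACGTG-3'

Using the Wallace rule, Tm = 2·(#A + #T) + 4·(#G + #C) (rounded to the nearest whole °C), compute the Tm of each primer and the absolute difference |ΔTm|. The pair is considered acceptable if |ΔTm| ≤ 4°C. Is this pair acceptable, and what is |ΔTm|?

Forward: A=3 T=7 G=2 C=5 → Tm = 2·10 + 4·7 = 48°C.
Reverse: A=2 T=5 G=6 C=4 → Tm = 2·7 + 4·10 = 54°C.
|ΔTm| = |48 − 54| = 6°C, > 4°C.

|ΔTm| = 6°C; the pair is not acceptable.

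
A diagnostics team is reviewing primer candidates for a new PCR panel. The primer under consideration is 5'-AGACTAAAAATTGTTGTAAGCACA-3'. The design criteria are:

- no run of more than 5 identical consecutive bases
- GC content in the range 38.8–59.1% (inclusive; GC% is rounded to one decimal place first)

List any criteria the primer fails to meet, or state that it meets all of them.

Base counts: A=11, T=6, G=4, C=3 (length 24).
homopolymer run: longest run = 5 ✓
GC content: GC 7/24 = 29.2%, outside 38.8–59.1% ✗

Fails: GC content.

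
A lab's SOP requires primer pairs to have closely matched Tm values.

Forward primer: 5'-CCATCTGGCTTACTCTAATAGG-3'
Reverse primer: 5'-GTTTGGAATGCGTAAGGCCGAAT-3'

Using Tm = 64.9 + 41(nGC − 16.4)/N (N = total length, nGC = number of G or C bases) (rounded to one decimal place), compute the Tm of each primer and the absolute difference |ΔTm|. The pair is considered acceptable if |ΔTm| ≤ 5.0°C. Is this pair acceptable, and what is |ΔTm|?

Forward: G+C = 10, N = 22 → Tm = 64.9 + 41·(10 − 16.4)/22 = 53.0°C.
Reverse: G+C = 11, N = 23 → Tm = 64.9 + 41·(11 − 16.4)/23 = 55.3°C.
|ΔTm| = |53.0 − 55.3| = 2.3°C, ≤ 5.0°C.

|ΔTm| = 2.3°C; the pair is acceptable.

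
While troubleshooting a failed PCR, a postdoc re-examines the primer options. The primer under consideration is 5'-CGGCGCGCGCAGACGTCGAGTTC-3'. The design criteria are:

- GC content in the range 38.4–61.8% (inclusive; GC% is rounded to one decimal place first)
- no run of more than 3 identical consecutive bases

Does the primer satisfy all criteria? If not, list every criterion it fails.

Fails: GC content.

Base counts: A=3, T=3, G=9, C=8 (length 23).
GC content: GC 17/23 = 73.9%, outside 38.4–61.8% ✗
homopolymer run: longest run = 2 ✓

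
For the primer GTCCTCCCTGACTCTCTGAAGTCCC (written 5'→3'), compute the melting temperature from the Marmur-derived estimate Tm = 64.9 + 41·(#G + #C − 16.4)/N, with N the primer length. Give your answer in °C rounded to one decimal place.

Base counts: A=3, T=7, G=4, C=11; G+C = 15, N = 25.
Tm = 64.9 + 41·(15 − 16.4)/25 = 64.9 + -57.40/25 = 62.6°C.

62.6°C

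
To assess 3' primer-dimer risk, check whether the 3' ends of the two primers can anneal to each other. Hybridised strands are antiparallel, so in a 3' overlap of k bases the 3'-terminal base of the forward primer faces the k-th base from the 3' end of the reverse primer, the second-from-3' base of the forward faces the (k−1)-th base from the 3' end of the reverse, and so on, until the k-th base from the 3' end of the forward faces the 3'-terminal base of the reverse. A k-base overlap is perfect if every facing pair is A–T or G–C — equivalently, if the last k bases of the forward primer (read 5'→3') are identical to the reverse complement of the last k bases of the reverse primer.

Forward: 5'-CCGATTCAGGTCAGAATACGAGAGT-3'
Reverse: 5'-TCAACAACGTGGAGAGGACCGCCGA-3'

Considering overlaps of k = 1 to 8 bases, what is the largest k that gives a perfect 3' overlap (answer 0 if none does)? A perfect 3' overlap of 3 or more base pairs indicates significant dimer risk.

Last 8 bases (5'→3') — forward …ACGAGAGT, reverse …ACCGCCGA.
Reverse complement of the reverse primer's last 8 bases: TCGGCGGT; its first k bases are the reverse complement of the reverse primer's last k bases, so a perfect k-base overlap needs the forward primer's last k bases to equal them.
Comparing (forward last k vs required): k=1: T vs T ✓; k=2: GT vs TC ✗; k=3: AGT vs TCG ✗; k=4: GAGT vs TCGG ✗; k=5: AGAGT vs TCGGC ✗; k=6: GAGAGT vs TCGGCG ✗; k=7: CGAGAGT vs TCGGCGG ✗; k=8: ACGAGAGT vs TCGGCGGT ✗.
Only k = 1 is perfect, so the longest perfect 3' overlap is 1.

Longest perfect overlap: 1 complementary base pair; below the dimer-risk threshold (threshold 3).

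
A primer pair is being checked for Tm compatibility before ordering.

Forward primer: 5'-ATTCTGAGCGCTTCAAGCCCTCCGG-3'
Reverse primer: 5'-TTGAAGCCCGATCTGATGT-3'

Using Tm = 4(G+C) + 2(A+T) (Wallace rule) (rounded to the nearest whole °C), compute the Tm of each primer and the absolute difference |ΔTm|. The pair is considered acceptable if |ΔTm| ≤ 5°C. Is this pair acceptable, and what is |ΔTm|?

|ΔTm| = 24°C; the pair is not acceptable.

Forward: A=4 T=6 G=6 C=9 → Tm = 2·10 + 4·15 = 80°C.
Reverse: A=4 T=6 G=5 C=4 → Tm = 2·10 + 4·9 = 56°C.
|ΔTm| = |80 − 56| = 24°C, > 5°C.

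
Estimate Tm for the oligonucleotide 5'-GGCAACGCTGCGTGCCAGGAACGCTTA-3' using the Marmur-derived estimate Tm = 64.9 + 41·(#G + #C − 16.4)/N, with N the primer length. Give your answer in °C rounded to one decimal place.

65.8°C

Base counts: A=6, T=4, G=9, C=8; G+C = 17, N = 27.
Tm = 64.9 + 41·(17 − 16.4)/27 = 64.9 + 24.60/27 = 65.8°C.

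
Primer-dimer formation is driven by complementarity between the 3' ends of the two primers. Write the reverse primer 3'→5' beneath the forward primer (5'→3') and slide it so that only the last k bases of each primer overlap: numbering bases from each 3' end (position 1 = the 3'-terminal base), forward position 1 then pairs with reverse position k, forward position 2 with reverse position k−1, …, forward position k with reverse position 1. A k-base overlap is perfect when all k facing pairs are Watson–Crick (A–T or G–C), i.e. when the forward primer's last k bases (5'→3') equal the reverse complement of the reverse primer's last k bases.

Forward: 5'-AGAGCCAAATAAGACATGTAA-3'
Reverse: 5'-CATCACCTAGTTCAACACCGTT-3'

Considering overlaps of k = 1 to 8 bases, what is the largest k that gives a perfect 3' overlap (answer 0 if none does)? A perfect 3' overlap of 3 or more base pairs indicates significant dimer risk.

Last 8 bases (5'→3') — forward …ACATGTAA, reverse …ACACCGTT.
Reverse complement of the reverse primer's last 8 bases: AACGGTGT; its first k bases are the reverse complement of the reverse primer's last k bases, so a perfect k-base overlap needs the forward primer's last k bases to equal them.
Comparing (forward last k vs required): k=1: A vs A ✓; k=2: AA vs AA ✓; k=3: TAA vs AAC ✗; k=4: GTAA vs AACG ✗; k=5: TGTAA vs AACGG ✗; k=6: ATGTAA vs AACGGT ✗; k=7: CATGTAA vs AACGGTG ✗; k=8: ACATGTAA vs AACGGTGT ✗.
Perfect overlaps at k = 1, 2; the largest is 2.

Longest perfect overlap: 2 complementary base pairs; below the dimer-risk threshold (threshold 3).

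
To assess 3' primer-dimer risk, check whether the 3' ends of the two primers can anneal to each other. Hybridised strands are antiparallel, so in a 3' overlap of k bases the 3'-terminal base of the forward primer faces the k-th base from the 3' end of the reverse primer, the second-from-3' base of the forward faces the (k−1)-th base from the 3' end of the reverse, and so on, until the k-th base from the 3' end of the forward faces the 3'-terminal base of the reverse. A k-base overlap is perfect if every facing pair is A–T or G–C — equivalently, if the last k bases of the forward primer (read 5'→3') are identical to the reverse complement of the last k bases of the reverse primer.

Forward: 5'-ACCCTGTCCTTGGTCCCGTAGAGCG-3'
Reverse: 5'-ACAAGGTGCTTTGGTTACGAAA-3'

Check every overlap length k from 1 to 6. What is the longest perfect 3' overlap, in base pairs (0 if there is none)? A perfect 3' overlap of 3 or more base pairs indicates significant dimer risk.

Last 6 bases (5'→3') — forward …AGAGCG, reverse …ACGAAA.
Reverse complement of the reverse primer's last 6 bases: TTTCGT; its first k bases are the reverse complement of the reverse primer's last k bases, so a perfect k-base overlap needs the forward primer's last k bases to equal them.
Comparing (forward last k vs required): k=1: G vs T ✗; k=2: CG vs TT ✗; k=3: GCG vs TTT ✗; k=4: AGCG vs TTTC ✗; k=5: GAGCG vs TTTCG ✗; k=6: AGAGCG vs TTTCGT ✗.
No overlap length from 1 to 6 is perfect, so the longest perfect 3' overlap is 0.

Longest perfect overlap: 0 complementary base pairs; below the dimer-risk threshold (threshold 3).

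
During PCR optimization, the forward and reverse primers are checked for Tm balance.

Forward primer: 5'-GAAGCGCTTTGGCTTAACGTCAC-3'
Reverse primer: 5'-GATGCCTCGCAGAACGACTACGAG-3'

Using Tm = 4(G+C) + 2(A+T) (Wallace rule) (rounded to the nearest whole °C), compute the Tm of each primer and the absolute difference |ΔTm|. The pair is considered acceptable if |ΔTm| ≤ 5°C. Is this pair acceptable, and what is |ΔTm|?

|ΔTm| = 6°C; the pair is not acceptable.

Forward: A=5 T=6 G=6 C=6 → Tm = 2·11 + 4·12 = 70°C.
Reverse: A=7 T=3 G=7 C=7 → Tm = 2·10 + 4·14 = 76°C.
|ΔTm| = |70 − 76| = 6°C, > 5°C.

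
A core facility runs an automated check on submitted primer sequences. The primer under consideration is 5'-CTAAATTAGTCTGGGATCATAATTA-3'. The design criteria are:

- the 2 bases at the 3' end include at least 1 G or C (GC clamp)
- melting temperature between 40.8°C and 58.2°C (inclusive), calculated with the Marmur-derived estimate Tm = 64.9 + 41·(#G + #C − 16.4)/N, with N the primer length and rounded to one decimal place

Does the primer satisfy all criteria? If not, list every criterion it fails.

Base counts: A=9, T=9, G=4, C=3 (length 25).
GC clamp: 3' end TA has 0 G/C, need ≥1 ✗
Tm: Tm = 64.9 + 41·(7 − 16.4)/25 = 49.5°C ✓

Fails: GC clamp.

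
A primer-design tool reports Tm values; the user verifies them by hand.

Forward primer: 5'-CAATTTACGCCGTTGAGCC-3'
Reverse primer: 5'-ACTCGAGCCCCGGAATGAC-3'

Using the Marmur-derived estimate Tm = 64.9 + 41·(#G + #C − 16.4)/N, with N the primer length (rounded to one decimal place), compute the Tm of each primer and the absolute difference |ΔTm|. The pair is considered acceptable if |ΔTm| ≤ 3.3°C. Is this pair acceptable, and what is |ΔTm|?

Forward: G+C = 10, N = 19 → Tm = 64.9 + 41·(10 − 16.4)/19 = 51.1°C.
Reverse: G+C = 12, N = 19 → Tm = 64.9 + 41·(12 − 16.4)/19 = 55.4°C.
|ΔTm| = |51.1 − 55.4| = 4.3°C, > 3.3°C.

|ΔTm| = 4.3°C; the pair is not acceptable.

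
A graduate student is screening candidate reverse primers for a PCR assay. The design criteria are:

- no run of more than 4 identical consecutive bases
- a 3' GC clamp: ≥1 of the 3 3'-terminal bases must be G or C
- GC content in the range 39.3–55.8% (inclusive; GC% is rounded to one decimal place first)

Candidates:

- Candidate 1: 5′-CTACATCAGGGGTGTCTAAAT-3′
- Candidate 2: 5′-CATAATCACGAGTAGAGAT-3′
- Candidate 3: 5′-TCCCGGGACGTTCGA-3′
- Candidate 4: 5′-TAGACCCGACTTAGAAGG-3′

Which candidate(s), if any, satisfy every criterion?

Candidate 1 (21 nt, A=6 T=6 G=5 C=4): longest run = 4 ✓; 3' end AAT has 0 G/C, need ≥1 ✗; GC 9/21 = 42.9% ✓ — fails.
Candidate 2 (19 nt, A=8 T=4 G=4 C=3): longest run = 2 ✓; 3' end GAT has 1 G/C ✓; GC 7/19 = 36.8%, outside 39.3–55.8% ✗ — fails.
Candidate 3 (15 nt, A=2 T=3 G=5 C=5): longest run = 3 ✓; 3' end CGA has 2 G/C ✓; GC 10/15 = 66.7%, outside 39.3–55.8% ✗ — fails.
Candidate 4 (18 nt, A=6 T=3 G=5 C=4): longest run = 3 ✓; 3' end AGG has 2 G/C ✓; GC 9/18 = 50.0% ✓ — passes.

Candidate 4 only.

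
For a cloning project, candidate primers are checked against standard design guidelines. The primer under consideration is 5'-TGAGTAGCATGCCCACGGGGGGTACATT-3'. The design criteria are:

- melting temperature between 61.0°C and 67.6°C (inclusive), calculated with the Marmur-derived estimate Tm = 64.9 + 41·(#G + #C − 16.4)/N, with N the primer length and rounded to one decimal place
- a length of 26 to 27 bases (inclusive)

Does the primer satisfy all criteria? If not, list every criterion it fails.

Fails: length.

Base counts: A=6, T=6, G=10, C=6 (length 28).
Tm: Tm = 64.9 + 41·(16 − 16.4)/28 = 64.3°C ✓
length: length 28, outside 26–27 ✗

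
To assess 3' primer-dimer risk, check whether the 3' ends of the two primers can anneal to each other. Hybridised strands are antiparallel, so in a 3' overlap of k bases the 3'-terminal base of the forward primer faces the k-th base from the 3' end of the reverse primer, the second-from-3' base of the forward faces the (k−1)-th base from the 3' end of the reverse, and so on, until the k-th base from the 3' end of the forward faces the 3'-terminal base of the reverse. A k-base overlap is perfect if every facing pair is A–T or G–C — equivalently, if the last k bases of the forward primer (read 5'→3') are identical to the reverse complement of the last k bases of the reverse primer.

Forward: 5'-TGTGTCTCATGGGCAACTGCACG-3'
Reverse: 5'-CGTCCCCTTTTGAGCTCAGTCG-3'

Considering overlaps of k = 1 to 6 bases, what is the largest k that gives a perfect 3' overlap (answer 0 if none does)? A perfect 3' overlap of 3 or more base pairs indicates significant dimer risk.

Last 6 bases (5'→3') — forward …TGCACG, reverse …CAGTCG.
Reverse complement of the reverse primer's last 6 bases: CGACTG; its first k bases are the reverse complement of the reverse primer's last k bases, so a perfect k-base overlap needs the forward primer's last k bases to equal them.
Comparing (forward last k vs required): k=1: G vs C ✗; k=2: CG vs CG ✓; k=3: ACG vs CGA ✗; k=4: CACG vs CGAC ✗; k=5: GCACG vs CGACT ✗; k=6: TGCACG vs CGACTG ✗.
Only k = 2 is perfect, so the longest perfect 3' overlap is 2.

Longest perfect overlap: 2 complementary base pairs; below the dimer-risk threshold (threshold 3).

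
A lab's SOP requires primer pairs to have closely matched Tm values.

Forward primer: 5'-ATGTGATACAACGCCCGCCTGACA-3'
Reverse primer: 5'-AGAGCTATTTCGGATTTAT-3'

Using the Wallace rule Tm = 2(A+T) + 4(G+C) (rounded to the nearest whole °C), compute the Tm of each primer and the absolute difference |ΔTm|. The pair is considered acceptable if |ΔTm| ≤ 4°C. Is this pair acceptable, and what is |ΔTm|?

|ΔTm| = 24°C; the pair is not acceptable.

Forward: A=7 T=4 G=5 C=8 → Tm = 2·11 + 4·13 = 74°C.
Reverse: A=5 T=8 G=4 C=2 → Tm = 2·13 + 4·6 = 50°C.
|ΔTm| = |74 − 50| = 24°C, > 4°C.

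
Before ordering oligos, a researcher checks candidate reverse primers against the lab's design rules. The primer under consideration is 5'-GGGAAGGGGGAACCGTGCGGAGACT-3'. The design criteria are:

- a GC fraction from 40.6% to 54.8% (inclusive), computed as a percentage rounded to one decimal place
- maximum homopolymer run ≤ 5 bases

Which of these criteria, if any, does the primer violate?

Fails: GC content.

Base counts: A=6, T=2, G=13, C=4 (length 25).
GC content: GC 17/25 = 68.0%, outside 40.6–54.8% ✗
homopolymer run: longest run = 5 ✓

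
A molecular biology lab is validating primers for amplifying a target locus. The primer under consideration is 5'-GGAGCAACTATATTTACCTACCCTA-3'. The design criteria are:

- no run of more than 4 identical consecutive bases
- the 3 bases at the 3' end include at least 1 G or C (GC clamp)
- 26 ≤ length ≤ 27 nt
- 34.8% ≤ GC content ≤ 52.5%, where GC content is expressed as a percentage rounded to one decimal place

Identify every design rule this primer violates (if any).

Base counts: A=8, T=7, G=3, C=7 (length 25).
homopolymer run: longest run = 3 ✓
GC clamp: 3' end CTA has 1 G/C ✓
length: length 25, outside 26–27 ✗
GC content: GC 10/25 = 40.0% ✓

Fails: length.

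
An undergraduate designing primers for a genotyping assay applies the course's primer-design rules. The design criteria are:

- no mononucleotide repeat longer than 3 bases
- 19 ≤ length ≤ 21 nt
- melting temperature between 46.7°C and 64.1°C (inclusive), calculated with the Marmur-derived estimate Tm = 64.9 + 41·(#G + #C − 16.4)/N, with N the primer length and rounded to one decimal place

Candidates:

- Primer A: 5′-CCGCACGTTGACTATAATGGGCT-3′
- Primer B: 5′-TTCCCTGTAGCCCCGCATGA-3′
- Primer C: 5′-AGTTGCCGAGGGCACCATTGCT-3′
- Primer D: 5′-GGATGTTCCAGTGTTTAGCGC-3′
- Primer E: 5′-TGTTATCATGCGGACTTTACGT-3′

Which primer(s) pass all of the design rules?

Primer A (23 nt, A=5 T=6 G=6 C=6): longest run = 3 ✓; length 23, outside 19–21 ✗; Tm = 64.9 + 41·(12 − 16.4)/23 = 57.1°C ✓ — fails.
Primer B (20 nt, A=3 T=5 G=4 C=8): longest run = 4, exceeds 3 ✗; length 20 ✓; Tm = 64.9 + 41·(12 − 16.4)/20 = 55.9°C ✓ — fails.
Primer C (22 nt, A=4 T=5 G=7 C=6): longest run = 3 ✓; length 22, outside 19–21 ✗; Tm = 64.9 + 41·(13 − 16.4)/22 = 58.6°C ✓ — fails.
Primer D (21 nt, A=3 T=7 G=7 C=4): longest run = 3 ✓; length 21 ✓; Tm = 64.9 + 41·(11 − 16.4)/21 = 54.4°C ✓ — passes.
Primer E (22 nt, A=4 T=9 G=5 C=4): longest run = 3 ✓; length 22, outside 19–21 ✗; Tm = 64.9 + 41·(9 − 16.4)/22 = 51.1°C ✓ — fails.

Primer D only.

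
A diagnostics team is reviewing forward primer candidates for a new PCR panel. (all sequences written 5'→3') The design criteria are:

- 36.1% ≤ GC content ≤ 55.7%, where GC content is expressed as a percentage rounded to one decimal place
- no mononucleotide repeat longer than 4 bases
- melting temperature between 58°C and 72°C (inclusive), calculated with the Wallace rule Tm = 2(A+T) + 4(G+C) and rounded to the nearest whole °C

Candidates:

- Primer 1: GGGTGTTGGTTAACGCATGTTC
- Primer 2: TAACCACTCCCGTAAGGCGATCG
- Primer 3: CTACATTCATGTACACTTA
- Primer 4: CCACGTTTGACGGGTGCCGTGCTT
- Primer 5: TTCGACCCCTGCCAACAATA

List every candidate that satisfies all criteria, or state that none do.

Primer 1 and Primer 5.

Primer 1 (22 nt, A=3 T=8 G=8 C=3): GC 11/22 = 50.0% ✓; longest run = 3 ✓; Tm = 2·11 + 4·11 = 66°C ✓ — passes.
Primer 2 (23 nt, A=6 T=4 G=5 C=8): GC 13/23 = 56.5%, outside 36.1–55.7% ✗; longest run = 3 ✓; Tm = 2·10 + 4·13 = 72°C ✓ — fails.
Primer 3 (19 nt, A=6 T=7 G=1 C=5): GC 6/19 = 31.6%, outside 36.1–55.7% ✗; longest run = 2 ✓; Tm = 2·13 + 4·6 = 50°C, outside 58–72°C ✗ — fails.
Primer 4 (24 nt, A=2 T=7 G=8 C=7): GC 15/24 = 62.5%, outside 36.1–55.7% ✗; longest run = 3 ✓; Tm = 2·9 + 4·15 = 78°C, outside 58–72°C ✗ — fails.
Primer 5 (20 nt, A=6 T=4 G=2 C=8): GC 10/20 = 50.0% ✓; longest run = 4 ✓; Tm = 2·10 + 4·10 = 60°C ✓ — passes.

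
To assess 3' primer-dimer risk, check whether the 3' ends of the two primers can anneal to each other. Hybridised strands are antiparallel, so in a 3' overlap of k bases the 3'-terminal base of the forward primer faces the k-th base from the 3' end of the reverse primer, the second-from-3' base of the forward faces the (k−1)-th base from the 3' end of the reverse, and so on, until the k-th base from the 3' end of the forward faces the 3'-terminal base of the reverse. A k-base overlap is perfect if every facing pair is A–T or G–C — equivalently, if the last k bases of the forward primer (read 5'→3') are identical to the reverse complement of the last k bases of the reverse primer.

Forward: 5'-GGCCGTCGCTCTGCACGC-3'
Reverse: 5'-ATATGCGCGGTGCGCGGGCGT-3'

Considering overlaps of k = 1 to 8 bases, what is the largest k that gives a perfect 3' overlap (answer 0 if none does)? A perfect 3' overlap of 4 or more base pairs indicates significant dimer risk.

Last 8 bases (5'→3') — forward …CTGCACGC, reverse …GCGGGCGT.
Reverse complement of the reverse primer's last 8 bases: ACGCCCGC; its first k bases are the reverse complement of the reverse primer's last k bases, so a perfect k-base overlap needs the forward primer's last k bases to equal them.
Comparing (forward last k vs required): k=1: C vs A ✗; k=2: GC vs AC ✗; k=3: CGC vs ACG ✗; k=4: ACGC vs ACGC ✓; k=5: CACGC vs ACGCC ✗; k=6: GCACGC vs ACGCCC ✗; k=7: TGCACGC vs ACGCCCG ✗; k=8: CTGCACGC vs ACGCCCGC ✗.
Only k = 4 is perfect, so the longest perfect 3' overlap is 4.

Longest perfect overlap: 4 complementary base pairs; significant dimer risk (threshold 4).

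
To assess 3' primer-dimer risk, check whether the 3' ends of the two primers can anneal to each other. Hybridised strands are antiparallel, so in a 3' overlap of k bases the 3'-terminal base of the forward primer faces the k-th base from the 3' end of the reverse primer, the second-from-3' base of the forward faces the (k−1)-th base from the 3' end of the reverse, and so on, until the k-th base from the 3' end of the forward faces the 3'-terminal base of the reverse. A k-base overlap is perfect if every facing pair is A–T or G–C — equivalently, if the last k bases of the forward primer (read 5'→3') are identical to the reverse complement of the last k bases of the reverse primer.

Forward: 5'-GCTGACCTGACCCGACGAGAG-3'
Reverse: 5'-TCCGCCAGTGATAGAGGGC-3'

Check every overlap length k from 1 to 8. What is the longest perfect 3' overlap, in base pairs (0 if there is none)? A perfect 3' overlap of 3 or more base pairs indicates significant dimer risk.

Last 8 bases (5'→3') — forward …GACGAGAG, reverse …TAGAGGGC.
Reverse complement of the reverse primer's last 8 bases: GCCCTCTA; its first k bases are the reverse complement of the reverse primer's last k bases, so a perfect k-base overlap needs the forward primer's last k bases to equal them.
Comparing (forward last k vs required): k=1: G vs G ✓; k=2: AG vs GC ✗; k=3: GAG vs GCC ✗; k=4: AGAG vs GCCC ✗; k=5: GAGAG vs GCCCT ✗; k=6: CGAGAG vs GCCCTC ✗; k=7: ACGAGAG vs GCCCTCT ✗; k=8: GACGAGAG vs GCCCTCTA ✗.
Only k = 1 is perfect, so the longest perfect 3' overlap is 1.

Longest perfect overlap: 1 complementary base pair; below the dimer-risk threshold (threshold 3).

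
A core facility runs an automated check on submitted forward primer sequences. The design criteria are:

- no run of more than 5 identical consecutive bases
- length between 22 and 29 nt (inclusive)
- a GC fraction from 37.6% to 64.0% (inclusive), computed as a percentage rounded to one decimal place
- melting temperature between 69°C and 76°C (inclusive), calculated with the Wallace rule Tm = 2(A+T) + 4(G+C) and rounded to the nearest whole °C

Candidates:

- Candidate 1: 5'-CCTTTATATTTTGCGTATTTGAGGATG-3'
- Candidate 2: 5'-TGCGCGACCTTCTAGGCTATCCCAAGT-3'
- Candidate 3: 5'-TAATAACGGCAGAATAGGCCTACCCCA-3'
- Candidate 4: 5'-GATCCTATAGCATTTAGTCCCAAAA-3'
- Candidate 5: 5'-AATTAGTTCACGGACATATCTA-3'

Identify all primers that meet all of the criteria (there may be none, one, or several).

Candidate 1 (27 nt, A=5 T=13 G=6 C=3): longest run = 4 ✓; length 27 ✓; GC 9/27 = 33.3%, outside 37.6–64.0% ✗; Tm = 2·18 + 4·9 = 72°C ✓ — fails.
Candidate 2 (27 nt, A=5 T=7 G=6 C=9): longest run = 3 ✓; length 27 ✓; GC 15/27 = 55.6% ✓; Tm = 2·12 + 4·15 = 84°C, outside 69–76°C ✗ — fails.
Candidate 3 (27 nt, A=10 T=4 G=5 C=8): longest run = 4 ✓; length 27 ✓; GC 13/27 = 48.1% ✓; Tm = 2·14 + 4·13 = 80°C, outside 69–76°C ✗ — fails.
Candidate 4 (25 nt, A=9 T=7 G=3 C=6): longest run = 4 ✓; length 25 ✓; GC 9/25 = 36.0%, outside 37.6–64.0% ✗; Tm = 2·16 + 4·9 = 68°C, outside 69–76°C ✗ — fails.
Candidate 5 (22 nt, A=8 T=7 G=3 C=4): longest run = 2 ✓; length 22 ✓; GC 7/22 = 31.8%, outside 37.6–64.0% ✗; Tm = 2·15 + 4·7 = 58°C, outside 69–76°C ✗ — fails.

None of the candidates satisfy all criteria.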